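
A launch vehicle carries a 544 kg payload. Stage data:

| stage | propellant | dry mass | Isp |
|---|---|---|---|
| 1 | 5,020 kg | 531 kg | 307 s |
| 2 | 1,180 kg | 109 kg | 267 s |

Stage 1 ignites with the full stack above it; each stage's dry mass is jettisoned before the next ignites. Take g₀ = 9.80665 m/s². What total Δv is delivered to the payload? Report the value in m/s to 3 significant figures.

Δv ≈ 6130 m/s

Ignition mass of stage 1 = 5,020+531 + 1,180+109 + 544 = 7,384 kg.
Stage 1: m₀ = 7,384 kg, m_f = 7,384 − 5,020 = 2,364 kg; Δv = 307×9.80665×ln(3.124) = 3010.6×1.1390 ≈ 3429 m/s.
Stage 2: m₀ = 1,833 kg, m_f = 1,833 − 1,180 = 653 kg; Δv = 267×9.80665×ln(2.807) = 2618.4×1.0321 ≈ 2703 m/s.
Total Δv = 3429 + 2703 = 6132 m/s.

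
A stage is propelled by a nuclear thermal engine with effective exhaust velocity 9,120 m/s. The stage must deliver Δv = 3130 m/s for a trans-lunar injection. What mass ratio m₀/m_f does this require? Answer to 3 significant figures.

mass ratio ≈ 1.41

Using Δv = v_e ln(m₀/m_f): m₀/m_f = exp(Δv / v_e) = exp(3130 / 9120.0) = exp(0.3432) = 1.4095.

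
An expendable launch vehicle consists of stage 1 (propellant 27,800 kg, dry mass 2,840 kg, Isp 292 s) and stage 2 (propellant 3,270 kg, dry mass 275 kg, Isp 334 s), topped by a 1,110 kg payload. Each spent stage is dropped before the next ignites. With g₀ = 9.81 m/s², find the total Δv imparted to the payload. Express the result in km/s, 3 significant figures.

Δv ≈ 8.41 km/s

Ignition mass of stage 1 = 27,800+2,840 + 3,270+275 + 1,110 = 35,295 kg.
Stage 1: m₀ = 35,295 kg, m_f = 35,295 − 27,800 = 7,495 kg; Δv = 292×9.81×ln(4.709) = 2864.5×1.5495 ≈ 4439 m/s.
Stage 2: m₀ = 4,655 kg, m_f = 4,655 − 3,270 = 1,385 kg; Δv = 334×9.81×ln(3.361) = 3276.5×1.2122 ≈ 3972 m/s.
Total Δv = 4439 + 3972 = 8411 m/s.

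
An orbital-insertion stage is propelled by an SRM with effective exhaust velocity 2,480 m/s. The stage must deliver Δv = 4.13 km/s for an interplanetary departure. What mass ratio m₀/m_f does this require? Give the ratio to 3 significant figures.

mass ratio ≈ 5.29

By the Tsiolkovsky rocket equation, m₀/m_f = exp(Δv / v_e) = exp(4130 / 2480.0) = exp(1.6653) = 5.2874.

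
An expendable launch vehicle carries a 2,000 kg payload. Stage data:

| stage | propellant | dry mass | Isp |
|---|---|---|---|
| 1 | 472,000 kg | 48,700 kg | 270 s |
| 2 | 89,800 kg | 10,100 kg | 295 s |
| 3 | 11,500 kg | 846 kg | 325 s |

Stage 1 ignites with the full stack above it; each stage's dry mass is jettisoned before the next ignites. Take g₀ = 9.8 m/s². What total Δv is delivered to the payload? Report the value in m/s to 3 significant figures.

Δv ≈ 13200 m/s

Ignition mass of stage 1 = 472,000+48,700 + 89,800+10,100 + 11,500+846 + 2,000 = 634,946 kg.
Stage 1: m₀ = 634,946 kg, m_f = 634,946 − 472,000 = 162,946 kg; Δv = 270×9.8×ln(3.897) = 2646.0×1.3601 ≈ 3599 m/s.
Stage 2: m₀ = 114,246 kg, m_f = 114,246 − 89,800 = 24,446 kg; Δv = 295×9.8×ln(4.673) = 2891.0×1.5419 ≈ 4458 m/s.
Stage 3: m₀ = 14,346 kg, m_f = 14,346 − 11,500 = 2,846 kg; Δv = 325×9.8×ln(5.041) = 3185.0×1.6176 ≈ 5152 m/s.
Total Δv = 3599 + 4458 + 5152 = 13209 m/s.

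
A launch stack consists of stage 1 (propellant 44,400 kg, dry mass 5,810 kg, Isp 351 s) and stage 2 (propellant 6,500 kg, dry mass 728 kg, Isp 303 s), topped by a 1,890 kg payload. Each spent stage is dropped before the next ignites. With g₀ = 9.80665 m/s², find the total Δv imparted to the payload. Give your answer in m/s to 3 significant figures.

Δv ≈ 8460 m/s

Ignition mass of stage 1 = 44,400+5,810 + 6,500+728 + 1,890 = 59,328 kg.
Stage 1: m₀ = 59,328 kg, m_f = 59,328 − 44,400 = 14,928 kg; Δv = 351×9.80665×ln(3.974) = 3442.1×1.3798 ≈ 4750 m/s.
Stage 2: m₀ = 9,118 kg, m_f = 9,118 − 6,500 = 2,618 kg; Δv = 303×9.80665×ln(3.483) = 2971.4×1.2478 ≈ 3708 m/s.
Total Δv = 4750 + 3708 = 8458 m/s.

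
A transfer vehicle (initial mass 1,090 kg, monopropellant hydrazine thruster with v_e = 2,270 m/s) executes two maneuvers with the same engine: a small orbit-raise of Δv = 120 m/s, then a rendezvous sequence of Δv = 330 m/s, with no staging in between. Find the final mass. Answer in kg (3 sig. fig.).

After the first burn: m = 1090 × exp(−120/2270.0) = 1090 × 0.94851 = 1,033.88 kg.
After the second burn: m = 1,033.88 × exp(−330/2270.0) = 1,033.88 × 0.86470 = 893.996 kg.

final mass ≈ 894 kg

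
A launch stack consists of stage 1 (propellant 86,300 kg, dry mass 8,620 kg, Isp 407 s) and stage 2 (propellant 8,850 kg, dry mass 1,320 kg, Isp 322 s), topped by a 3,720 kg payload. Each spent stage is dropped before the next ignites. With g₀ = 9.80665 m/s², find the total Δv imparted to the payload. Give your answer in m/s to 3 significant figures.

Δv ≈ 9490 m/s

Ignition mass of stage 1 = 86,300+8,620 + 8,850+1,320 + 3,720 = 108,810 kg.
Stage 1: m₀ = 108,810 kg, m_f = 108,810 − 86,300 = 22,510 kg; Δv = 407×9.80665×ln(4.834) = 3991.3×1.5756 ≈ 6289 m/s.
Stage 2: m₀ = 13,890 kg, m_f = 13,890 − 8,850 = 5,040 kg; Δv = 322×9.80665×ln(2.756) = 3157.7×1.0138 ≈ 3201 m/s.
Total Δv = 6289 + 3201 = 9490 m/s.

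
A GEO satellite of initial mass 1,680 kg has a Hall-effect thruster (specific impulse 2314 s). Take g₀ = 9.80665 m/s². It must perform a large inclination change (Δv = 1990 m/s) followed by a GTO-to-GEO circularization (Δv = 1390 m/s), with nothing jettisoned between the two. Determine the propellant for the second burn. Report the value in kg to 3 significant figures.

propellant for the second burn ≈ 91.4 kg

v_e = Isp · g₀ = 2314 × 9.80665 = 22692.6 m/s.
After the first burn: m = 1680 × exp(−1990/22692.6) = 1680 × 0.91604 = 1,538.95 kg.
After the second burn: m = 1,538.95 × exp(−1390/22692.6) = 1,538.95 × 0.94058 = 1,447.51 kg.
Second-burn propellant = 1,538.95 − 1,447.51 = 91.44 kg.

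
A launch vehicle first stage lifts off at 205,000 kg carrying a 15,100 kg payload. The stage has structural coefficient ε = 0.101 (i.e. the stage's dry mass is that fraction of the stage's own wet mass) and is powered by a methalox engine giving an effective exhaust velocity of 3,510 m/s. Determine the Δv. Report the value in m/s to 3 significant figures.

Δv ≈ 6280 m/s

Stage wet mass = m₀ − payload = 205,000 − 15,100 = 189,900 kg.
Stage dry mass = ε × stage wet mass = 0.101 × 189,900 = 19,179.9 kg.
Burnout mass m_f = stage dry + payload = 19,179.9 + 15,100 = 34,279.9 kg.
By the Tsiolkovsky rocket equation, Δv = v_e · ln(205,000/34,279.9) = 3510.0 × ln(5.98) = 3510.0 × 1.7885 ≈ 6277 m/s.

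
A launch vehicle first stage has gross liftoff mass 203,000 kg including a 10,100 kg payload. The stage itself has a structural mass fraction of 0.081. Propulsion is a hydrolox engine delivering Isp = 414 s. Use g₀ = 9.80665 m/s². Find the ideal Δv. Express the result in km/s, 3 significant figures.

Stage wet mass = m₀ − payload = 203,000 − 10,100 = 192,900 kg.
Stage dry mass = ε × stage wet mass = 0.081 × 192,900 = 15,624.9 kg.
Burnout mass m_f = stage dry + payload = 15,624.9 + 10,100 = 25,724.9 kg.
v_e = Isp · g₀ = 414 × 9.80665 = 4060.0 m/s.
From the ideal rocket equation, Δv = v_e · ln(203,000/25,724.9) = 4060.0 × ln(7.891) = 4060.0 × 2.0657 ≈ 8387 m/s.

Δv ≈ 8.39 km/s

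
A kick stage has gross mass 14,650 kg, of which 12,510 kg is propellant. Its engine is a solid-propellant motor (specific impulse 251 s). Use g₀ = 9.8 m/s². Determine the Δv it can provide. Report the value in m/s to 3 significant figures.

v_e = Isp · g₀ = 251 × 9.8 = 2459.8 m/s.
m_f = m₀ − m_prop = 14,650 − 12,510 = 2,140 kg.
Using Δv = v_e ln(m₀/m_f): Δv = v_e · ln(m₀/m_f) = 2459.8 × ln(6.846) = 2459.8 × 1.9236 ≈ 4731.8 m/s.

Δv ≈ 4730 m/s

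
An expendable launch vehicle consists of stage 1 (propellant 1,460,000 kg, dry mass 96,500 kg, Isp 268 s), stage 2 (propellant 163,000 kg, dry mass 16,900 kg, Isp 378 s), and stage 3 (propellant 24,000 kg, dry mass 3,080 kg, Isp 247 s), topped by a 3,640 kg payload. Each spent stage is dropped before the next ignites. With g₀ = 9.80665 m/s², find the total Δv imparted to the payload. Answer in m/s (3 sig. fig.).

Ignition mass of stage 1 = 1,460,000+96,500 + 163,000+16,900 + 24,000+3,080 + 3,640 = 1,767,120 kg.
Stage 1: m₀ = 1,767,120 kg, m_f = 1,767,120 − 1,460,000 = 307,120 kg; Δv = 268×9.80665×ln(5.754) = 2628.2×1.7499 ≈ 4599 m/s.
Stage 2: m₀ = 210,620 kg, m_f = 210,620 − 163,000 = 47,620 kg; Δv = 378×9.80665×ln(4.423) = 3706.9×1.4868 ≈ 5511 m/s.
Stage 3: m₀ = 30,720 kg, m_f = 30,720 − 24,000 = 6,720 kg; Δv = 247×9.80665×ln(4.571) = 2422.2×1.5198 ≈ 3681 m/s.
Total Δv = 4599 + 5511 + 3681 = 13791 m/s.

Δv ≈ 13800 m/s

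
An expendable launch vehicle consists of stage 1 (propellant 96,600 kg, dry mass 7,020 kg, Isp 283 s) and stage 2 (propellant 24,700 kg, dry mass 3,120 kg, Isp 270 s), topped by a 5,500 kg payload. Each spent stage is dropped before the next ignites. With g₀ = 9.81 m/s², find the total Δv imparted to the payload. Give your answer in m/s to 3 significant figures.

Δv ≈ 6970 m/s

Ignition mass of stage 1 = 96,600+7,020 + 24,700+3,120 + 5,500 = 136,940 kg.
Stage 1: m₀ = 136,940 kg, m_f = 136,940 − 96,600 = 40,340 kg; Δv = 283×9.81×ln(3.395) = 2776.2×1.2222 ≈ 3393 m/s.
Stage 2: m₀ = 33,320 kg, m_f = 33,320 − 24,700 = 8,620 kg; Δv = 270×9.81×ln(3.865) = 2648.7×1.3521 ≈ 3581 m/s.
Total Δv = 3393 + 3581 = 6974 m/s.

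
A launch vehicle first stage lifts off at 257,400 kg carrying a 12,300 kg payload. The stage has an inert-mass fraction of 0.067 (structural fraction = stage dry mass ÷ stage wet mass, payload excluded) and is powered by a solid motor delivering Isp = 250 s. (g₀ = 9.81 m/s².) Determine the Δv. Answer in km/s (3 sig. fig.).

Stage wet mass = m₀ − payload = 257,400 − 12,300 = 245,100 kg.
Stage dry mass = ε × stage wet mass = 0.067 × 245,100 = 16,421.7 kg.
Burnout mass m_f = stage dry + payload = 16,421.7 + 12,300 = 28,721.7 kg.
v_e = Isp · g₀ = 250 × 9.81 = 2452.5 m/s.
Rocket equation: Δv = v_e · ln(257,400/28,721.7) = 2452.5 × ln(8.962) = 2452.5 × 2.1930 ≈ 5378 m/s.

Δv ≈ 5.38 km/s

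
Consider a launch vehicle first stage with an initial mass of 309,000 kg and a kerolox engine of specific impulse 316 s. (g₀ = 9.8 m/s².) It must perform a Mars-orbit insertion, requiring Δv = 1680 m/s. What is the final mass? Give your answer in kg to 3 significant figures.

v_e = Isp · g₀ = 316 × 9.8 = 3096.8 m/s.
m₀/m_f = exp(Δv / v_e) = exp(1680 / 3096.8) = exp(0.5425) = 1.7203.
m_f = m₀ / 1.7203 = 309,000 / 1.7203 = 179,620 kg.

final mass ≈ 180000 kg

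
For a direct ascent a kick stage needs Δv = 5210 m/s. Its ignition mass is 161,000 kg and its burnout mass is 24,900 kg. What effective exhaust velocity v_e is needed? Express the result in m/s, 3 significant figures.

v_e ≈ 2790 m/s

ln(m₀/m_f) = ln(161000/24900) = ln(6.466) = 1.8665.
By the Tsiolkovsky rocket equation, v_e = Δv / ln(m₀/m_f) = 5210 / 1.8665 = 2791.3 m/s.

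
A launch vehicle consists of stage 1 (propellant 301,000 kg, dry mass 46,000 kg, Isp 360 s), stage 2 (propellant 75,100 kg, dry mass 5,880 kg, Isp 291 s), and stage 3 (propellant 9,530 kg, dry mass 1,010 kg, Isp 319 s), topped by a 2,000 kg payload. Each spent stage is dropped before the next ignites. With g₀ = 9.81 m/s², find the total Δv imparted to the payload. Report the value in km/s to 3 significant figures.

Ignition mass of stage 1 = 301,000+46,000 + 75,100+5,880 + 9,530+1,010 + 2,000 = 440,520 kg.
Stage 1: m₀ = 440,520 kg, m_f = 440,520 − 301,000 = 139,520 kg; Δv = 360×9.81×ln(3.157) = 3531.6×1.1497 ≈ 4060 m/s.
Stage 2: m₀ = 93,520 kg, m_f = 93,520 − 75,100 = 18,420 kg; Δv = 291×9.81×ln(5.077) = 2854.7×1.6247 ≈ 4638 m/s.
Stage 3: m₀ = 12,540 kg, m_f = 12,540 − 9,530 = 3,010 kg; Δv = 319×9.81×ln(4.166) = 3129.4×1.4270 ≈ 4466 m/s.
Total Δv = 4060 + 4638 + 4466 = 13164 m/s.

Δv ≈ 13.2 km/s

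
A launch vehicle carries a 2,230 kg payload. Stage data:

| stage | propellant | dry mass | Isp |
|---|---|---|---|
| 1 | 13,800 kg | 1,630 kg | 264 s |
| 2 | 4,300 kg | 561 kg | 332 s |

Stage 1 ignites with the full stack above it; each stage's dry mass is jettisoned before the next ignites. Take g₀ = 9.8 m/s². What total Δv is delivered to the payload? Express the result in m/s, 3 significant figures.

Ignition mass of stage 1 = 13,800+1,630 + 4,300+561 + 2,230 = 22,521 kg.
Stage 1: m₀ = 22,521 kg, m_f = 22,521 − 13,800 = 8,721 kg; Δv = 264×9.8×ln(2.582) = 2587.2×0.9487 ≈ 2455 m/s.
Stage 2: m₀ = 7,091 kg, m_f = 7,091 − 4,300 = 2,791 kg; Δv = 332×9.8×ln(2.541) = 3253.6×0.9324 ≈ 3034 m/s.
Total Δv = 2455 + 3034 = 5489 m/s.

Δv ≈ 5490 m/s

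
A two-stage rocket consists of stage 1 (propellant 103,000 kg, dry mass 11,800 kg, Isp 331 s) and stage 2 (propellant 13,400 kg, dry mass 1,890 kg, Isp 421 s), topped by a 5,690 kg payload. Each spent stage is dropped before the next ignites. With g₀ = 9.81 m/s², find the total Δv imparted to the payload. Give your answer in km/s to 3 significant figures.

Δv ≈ 8.82 km/s

Ignition mass of stage 1 = 103,000+11,800 + 13,400+1,890 + 5,690 = 135,780 kg.
Stage 1: m₀ = 135,780 kg, m_f = 135,780 − 103,000 = 32,780 kg; Δv = 331×9.81×ln(4.142) = 3247.1×1.4212 ≈ 4615 m/s.
Stage 2: m₀ = 20,980 kg, m_f = 20,980 − 13,400 = 7,580 kg; Δv = 421×9.81×ln(2.768) = 4130.0×1.0181 ≈ 4205 m/s.
Total Δv = 4615 + 4205 = 8820 m/s.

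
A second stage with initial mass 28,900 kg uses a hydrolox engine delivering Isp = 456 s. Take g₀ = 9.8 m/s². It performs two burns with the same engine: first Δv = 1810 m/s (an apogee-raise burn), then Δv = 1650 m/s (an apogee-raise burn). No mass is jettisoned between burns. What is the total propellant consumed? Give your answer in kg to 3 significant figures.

total propellant consumed ≈ 15600 kg

v_e = Isp · g₀ = 456 × 9.8 = 4468.8 m/s.
After the first burn: m = 28900 × exp(−1810/4468.8) = 28900 × 0.66696 = 19,275.1 kg.
After the second burn: m = 19,275.1 × exp(−1650/4468.8) = 19,275.1 × 0.69127 = 13,324.3 kg.
Total propellant = m₀ − m_final = 28900 − 13,324.3 = 15,575.7 kg.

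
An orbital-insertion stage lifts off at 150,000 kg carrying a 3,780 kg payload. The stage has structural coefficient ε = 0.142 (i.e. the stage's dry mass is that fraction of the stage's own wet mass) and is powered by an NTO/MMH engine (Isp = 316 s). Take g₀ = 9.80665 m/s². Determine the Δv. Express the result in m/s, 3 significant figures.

Stage wet mass = m₀ − payload = 150,000 − 3,780 = 146,220 kg.
Stage dry mass = ε × stage wet mass = 0.142 × 146,220 = 20,763.2 kg.
Burnout mass m_f = stage dry + payload = 20,763.2 + 3,780 = 24,543.2 kg.
v_e = Isp · g₀ = 316 × 9.80665 = 3098.9 m/s.
Δv = v_e · ln(150,000/24,543.2) = 3098.9 × ln(6.112) = 3098.9 × 1.8102 ≈ 5610 m/s.

Δv ≈ 5610 m/s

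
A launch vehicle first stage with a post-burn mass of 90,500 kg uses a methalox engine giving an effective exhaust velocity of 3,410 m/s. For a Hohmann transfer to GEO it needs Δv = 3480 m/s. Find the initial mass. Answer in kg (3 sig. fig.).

initial mass ≈ 251000 kg

m₀/m_f = exp(Δv / v_e) = exp(3480 / 3410.0) = exp(1.0205) = 2.7747.
m₀ = m_f × 2.7747 = 90,500 × 2.7747 = 251,110 kg.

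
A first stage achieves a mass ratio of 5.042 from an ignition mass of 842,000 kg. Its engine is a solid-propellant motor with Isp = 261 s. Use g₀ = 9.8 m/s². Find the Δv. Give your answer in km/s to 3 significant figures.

Δv ≈ 4.14 km/s

v_e = Isp · g₀ = 261 × 9.8 = 2557.8 m/s.
Δv = v_e · ln(5.042) = 2557.8 × 1.6178 ≈ 4138.0 m/s.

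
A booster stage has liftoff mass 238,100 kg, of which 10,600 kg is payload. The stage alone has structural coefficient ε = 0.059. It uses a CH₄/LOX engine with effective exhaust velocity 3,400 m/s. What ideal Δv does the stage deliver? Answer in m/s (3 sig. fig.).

Stage wet mass = m₀ − payload = 238,100 − 10,600 = 227,500 kg.
Stage dry mass = ε × stage wet mass = 0.059 × 227,500 = 13,422.5 kg.
Burnout mass m_f = stage dry + payload = 13,422.5 + 10,600 = 24,022.5 kg.
By the Tsiolkovsky rocket equation, Δv = v_e · ln(238,100/24,022.5) = 3400.0 × ln(9.912) = 3400.0 × 2.2937 ≈ 7799 m/s.

Δv ≈ 7800 m/s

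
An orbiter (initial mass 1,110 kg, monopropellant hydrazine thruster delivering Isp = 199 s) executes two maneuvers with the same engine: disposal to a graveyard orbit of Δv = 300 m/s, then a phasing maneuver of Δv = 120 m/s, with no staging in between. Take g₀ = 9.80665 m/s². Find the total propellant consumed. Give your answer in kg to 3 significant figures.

total propellant consumed ≈ 215 kg

v_e = Isp · g₀ = 199 × 9.80665 = 1951.5 m/s.
After the first burn: m = 1110 × exp(−300/1951.5) = 1110 × 0.85751 = 951.836 kg.
After the second burn: m = 951.836 × exp(−120/1951.5) = 951.836 × 0.94036 = 895.069 kg.
Total propellant = m₀ − m_final = 1110 − 895.069 = 214.931 kg.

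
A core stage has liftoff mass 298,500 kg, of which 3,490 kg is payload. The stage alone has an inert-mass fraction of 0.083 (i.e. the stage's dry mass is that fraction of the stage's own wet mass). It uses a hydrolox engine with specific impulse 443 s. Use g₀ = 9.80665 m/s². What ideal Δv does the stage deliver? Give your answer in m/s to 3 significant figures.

Stage wet mass = m₀ − payload = 298,500 − 3,490 = 295,010 kg.
Stage dry mass = ε × stage wet mass = 0.083 × 295,010 = 24,485.8 kg.
Burnout mass m_f = stage dry + payload = 24,485.8 + 3,490 = 27,975.8 kg.
v_e = Isp · g₀ = 443 × 9.80665 = 4344.3 m/s.
Δv = v_e · ln(298,500/27,975.8) = 4344.3 × ln(10.67) = 4344.3 × 2.3674 ≈ 10285 m/s.

Δv ≈ 10300 m/s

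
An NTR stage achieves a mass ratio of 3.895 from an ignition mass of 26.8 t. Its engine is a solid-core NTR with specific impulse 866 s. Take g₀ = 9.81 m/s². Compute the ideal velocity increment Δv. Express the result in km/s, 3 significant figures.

Δv ≈ 11.6 km/s

v_e = Isp · g₀ = 866 × 9.81 = 8495.5 m/s.
Δv = v_e · ln(3.895) = 8495.5 × 1.3597 ≈ 11551.2 m/s.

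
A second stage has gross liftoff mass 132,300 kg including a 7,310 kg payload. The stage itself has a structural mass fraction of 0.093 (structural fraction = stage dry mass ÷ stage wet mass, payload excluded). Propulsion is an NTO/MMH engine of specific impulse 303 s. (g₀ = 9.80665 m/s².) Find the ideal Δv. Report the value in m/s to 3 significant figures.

Δv ≈ 5780 m/s

Stage wet mass = m₀ − payload = 132,300 − 7,310 = 124,990 kg.
Stage dry mass = ε × stage wet mass = 0.093 × 124,990 = 11,624.1 kg.
Burnout mass m_f = stage dry + payload = 11,624.1 + 7,310 = 18,934.1 kg.
v_e = Isp · g₀ = 303 × 9.80665 = 2971.4 m/s.
Δv = v_e · ln(132,300/18,934.1) = 2971.4 × ln(6.987) = 2971.4 × 1.9441 ≈ 5777 m/s.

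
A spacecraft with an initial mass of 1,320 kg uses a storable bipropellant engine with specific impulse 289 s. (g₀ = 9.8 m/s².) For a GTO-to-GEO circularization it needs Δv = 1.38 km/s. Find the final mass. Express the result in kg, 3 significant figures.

final mass ≈ 811 kg

v_e = Isp · g₀ = 289 × 9.8 = 2832.2 m/s.
m₀/m_f = exp(Δv / v_e) = exp(1380 / 2832.2) = exp(0.4873) = 1.6278.
m_f = m₀ / 1.6278 = 1,320 / 1.6278 = 810.91 kg.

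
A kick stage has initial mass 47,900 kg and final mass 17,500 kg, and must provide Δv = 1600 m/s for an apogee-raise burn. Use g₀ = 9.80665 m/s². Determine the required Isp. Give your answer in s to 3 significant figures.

Isp ≈ 162 s

ln(m₀/m_f) = ln(47900/17500) = ln(2.737) = 1.0069.
v_e = Δv / ln(m₀/m_f) = 1600 / 1.0069 = 1589.0 m/s.
Isp = v_e / g₀ = 1589.0 / 9.80665 = 162.0 s.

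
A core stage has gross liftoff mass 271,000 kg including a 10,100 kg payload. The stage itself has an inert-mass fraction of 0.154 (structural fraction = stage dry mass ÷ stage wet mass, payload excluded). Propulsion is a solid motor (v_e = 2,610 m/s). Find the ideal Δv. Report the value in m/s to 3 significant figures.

Stage wet mass = m₀ − payload = 271,000 − 10,100 = 260,900 kg.
Stage dry mass = ε × stage wet mass = 0.154 × 260,900 = 40,178.6 kg.
Burnout mass m_f = stage dry + payload = 40,178.6 + 10,100 = 50,278.6 kg.
Δv = v_e · ln(271,000/50,278.6) = 2610.0 × ln(5.39) = 2610.0 × 1.6845 ≈ 4397 m/s.

Δv ≈ 4400 m/s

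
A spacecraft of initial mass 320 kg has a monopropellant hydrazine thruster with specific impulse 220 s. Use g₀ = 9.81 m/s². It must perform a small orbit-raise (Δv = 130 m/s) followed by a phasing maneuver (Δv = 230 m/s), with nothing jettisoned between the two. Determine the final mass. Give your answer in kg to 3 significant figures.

final mass ≈ 271 kg

v_e = Isp · g₀ = 220 × 9.81 = 2158.2 m/s.
After the first burn: m = 320 × exp(−130/2158.2) = 320 × 0.94154 = 301.293 kg.
After the second burn: m = 301.293 × exp(−230/2158.2) = 301.293 × 0.89891 = 270.835 kg.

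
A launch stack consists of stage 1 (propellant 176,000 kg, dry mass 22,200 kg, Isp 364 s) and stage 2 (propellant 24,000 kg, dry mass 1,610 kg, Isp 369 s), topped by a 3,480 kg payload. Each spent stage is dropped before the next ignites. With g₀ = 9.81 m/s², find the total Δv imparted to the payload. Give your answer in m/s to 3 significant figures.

Ignition mass of stage 1 = 176,000+22,200 + 24,000+1,610 + 3,480 = 227,290 kg.
Stage 1: m₀ = 227,290 kg, m_f = 227,290 − 176,000 = 51,290 kg; Δv = 364×9.81×ln(4.431) = 3570.8×1.4887 ≈ 5316 m/s.
Stage 2: m₀ = 29,090 kg, m_f = 29,090 − 24,000 = 5,090 kg; Δv = 369×9.81×ln(5.715) = 3619.9×1.7431 ≈ 6310 m/s.
Total Δv = 5316 + 6310 = 11626 m/s.

Δv ≈ 11600 m/s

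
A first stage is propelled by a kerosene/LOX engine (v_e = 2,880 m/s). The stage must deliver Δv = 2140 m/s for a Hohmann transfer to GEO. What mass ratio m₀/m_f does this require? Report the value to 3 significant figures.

mass ratio ≈ 2.10

m₀/m_f = exp(Δv / v_e) = exp(2140 / 2880.0) = exp(0.7431) = 2.1023.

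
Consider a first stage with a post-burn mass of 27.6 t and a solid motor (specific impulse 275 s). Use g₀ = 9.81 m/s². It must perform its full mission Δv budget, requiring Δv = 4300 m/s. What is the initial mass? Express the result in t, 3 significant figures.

initial mass ≈ 136 t

v_e = Isp · g₀ = 275 × 9.81 = 2697.8 m/s.
By the Tsiolkovsky rocket equation, m₀/m_f = exp(Δv / v_e) = exp(4300 / 2697.8) = exp(1.5939) = 4.9230.
m₀ = m_f × 4.9230 = 27.6 × 4.9230 = 135.875 t.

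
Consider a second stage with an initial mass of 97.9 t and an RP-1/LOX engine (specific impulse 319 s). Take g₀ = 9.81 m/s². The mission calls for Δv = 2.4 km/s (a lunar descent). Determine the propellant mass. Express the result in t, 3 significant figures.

propellant mass ≈ 52.4 t

v_e = Isp · g₀ = 319 × 9.81 = 3129.4 m/s.
m₀/m_f = exp(Δv / v_e) = exp(2400 / 3129.4) = exp(0.7669) = 2.1531.
m_f = 97.9 / 2.1531 = 45.4693 t, so propellant = m₀ − m_f = 97.9 − 45.4693 = 52.4307 t.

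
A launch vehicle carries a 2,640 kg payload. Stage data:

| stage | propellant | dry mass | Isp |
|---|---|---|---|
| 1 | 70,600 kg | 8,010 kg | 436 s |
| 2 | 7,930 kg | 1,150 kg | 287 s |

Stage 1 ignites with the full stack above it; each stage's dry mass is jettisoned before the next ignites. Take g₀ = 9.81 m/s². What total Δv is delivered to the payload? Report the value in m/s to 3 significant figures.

Δv ≈ 9690 m/s

Ignition mass of stage 1 = 70,600+8,010 + 7,930+1,150 + 2,640 = 90,330 kg.
Stage 1: m₀ = 90,330 kg, m_f = 90,330 − 70,600 = 19,730 kg; Δv = 436×9.81×ln(4.578) = 4277.2×1.5213 ≈ 6507 m/s.
Stage 2: m₀ = 11,720 kg, m_f = 11,720 − 7,930 = 3,790 kg; Δv = 287×9.81×ln(3.092) = 2815.5×1.1289 ≈ 3178 m/s.
Total Δv = 6507 + 3178 = 9685 m/s.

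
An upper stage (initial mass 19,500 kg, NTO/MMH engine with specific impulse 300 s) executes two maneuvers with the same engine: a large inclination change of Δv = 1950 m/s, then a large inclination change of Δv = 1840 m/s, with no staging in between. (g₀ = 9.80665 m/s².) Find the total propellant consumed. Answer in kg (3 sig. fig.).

total propellant consumed ≈ 14100 kg

v_e = Isp · g₀ = 300 × 9.80665 = 2942.0 m/s.
After the first burn: m = 19500 × exp(−1950/2942.0) = 19500 × 0.51540 = 10,050.3 kg.
After the second burn: m = 10,050.3 × exp(−1840/2942.0) = 10,050.3 × 0.53503 = 5,377.21 kg.
Total propellant = m₀ − m_final = 19500 − 5,377.21 = 14,122.79 kg.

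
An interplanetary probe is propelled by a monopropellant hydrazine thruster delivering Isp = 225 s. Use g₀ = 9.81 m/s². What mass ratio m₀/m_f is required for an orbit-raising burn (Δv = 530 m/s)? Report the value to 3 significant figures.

mass ratio ≈ 1.27

v_e = Isp · g₀ = 225 × 9.81 = 2207.2 m/s.
Using Δv = v_e ln(m₀/m_f): m₀/m_f = exp(Δv / v_e) = exp(530 / 2207.2) = exp(0.2401) = 1.2714.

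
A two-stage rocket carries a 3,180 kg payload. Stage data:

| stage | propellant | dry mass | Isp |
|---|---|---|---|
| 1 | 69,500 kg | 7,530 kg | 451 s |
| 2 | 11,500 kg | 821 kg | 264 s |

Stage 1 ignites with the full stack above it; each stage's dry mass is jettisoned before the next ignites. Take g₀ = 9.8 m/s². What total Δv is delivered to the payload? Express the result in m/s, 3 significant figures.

Δv ≈ 9650 m/s

Ignition mass of stage 1 = 69,500+7,530 + 11,500+821 + 3,180 = 92,531 kg.
Stage 1: m₀ = 92,531 kg, m_f = 92,531 − 69,500 = 23,031 kg; Δv = 451×9.8×ln(4.018) = 4419.8×1.3907 ≈ 6147 m/s.
Stage 2: m₀ = 15,501 kg, m_f = 15,501 − 11,500 = 4,001 kg; Δv = 264×9.8×ln(3.874) = 2587.2×1.3544 ≈ 3504 m/s.
Total Δv = 6147 + 3504 = 9651 m/s.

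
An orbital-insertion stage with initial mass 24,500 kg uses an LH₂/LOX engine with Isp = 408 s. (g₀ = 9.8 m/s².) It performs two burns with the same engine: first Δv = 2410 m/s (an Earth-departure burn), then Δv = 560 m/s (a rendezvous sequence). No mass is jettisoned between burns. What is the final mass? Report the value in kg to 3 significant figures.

v_e = Isp · g₀ = 408 × 9.8 = 3998.4 m/s.
After the first burn: m = 24500 × exp(−2410/3998.4) = 24500 × 0.54731 = 13,409.1 kg.
After the second burn: m = 13,409.1 × exp(−560/3998.4) = 13,409.1 × 0.86931 = 11,656.7 kg.

final mass ≈ 11700 kg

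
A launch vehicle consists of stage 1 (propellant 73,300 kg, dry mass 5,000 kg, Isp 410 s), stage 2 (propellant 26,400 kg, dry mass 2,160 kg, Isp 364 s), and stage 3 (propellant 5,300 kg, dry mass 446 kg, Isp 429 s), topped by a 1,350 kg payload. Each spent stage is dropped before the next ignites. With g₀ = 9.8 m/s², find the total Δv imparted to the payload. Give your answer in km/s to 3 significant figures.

Δv ≈ 14.7 km/s

Ignition mass of stage 1 = 73,300+5,000 + 26,400+2,160 + 5,300+446 + 1,350 = 113,956 kg.
Stage 1: m₀ = 113,956 kg, m_f = 113,956 − 73,300 = 40,656 kg; Δv = 410×9.8×ln(2.803) = 4018.0×1.0307 ≈ 4141 m/s.
Stage 2: m₀ = 35,656 kg, m_f = 35,656 − 26,400 = 9,256 kg; Δv = 364×9.8×ln(3.852) = 3567.2×1.3486 ≈ 4811 m/s.
Stage 3: m₀ = 7,096 kg, m_f = 7,096 − 5,300 = 1,796 kg; Δv = 429×9.8×ln(3.951) = 4204.2×1.3740 ≈ 5776 m/s.
Total Δv = 4141 + 4811 + 5776 = 14728 m/s.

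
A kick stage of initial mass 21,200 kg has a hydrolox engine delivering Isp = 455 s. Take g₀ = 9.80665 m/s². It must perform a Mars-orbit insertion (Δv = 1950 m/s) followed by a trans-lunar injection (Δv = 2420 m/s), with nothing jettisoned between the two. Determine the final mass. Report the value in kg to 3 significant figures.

final mass ≈ 7960 kg

v_e = Isp · g₀ = 455 × 9.80665 = 4462.0 m/s.
After the first burn: m = 21200 × exp(−1950/4462.0) = 21200 × 0.64596 = 13,694.4 kg.
After the second burn: m = 13,694.4 × exp(−2420/4462.0) = 13,694.4 × 0.58138 = 7,961.65 kg.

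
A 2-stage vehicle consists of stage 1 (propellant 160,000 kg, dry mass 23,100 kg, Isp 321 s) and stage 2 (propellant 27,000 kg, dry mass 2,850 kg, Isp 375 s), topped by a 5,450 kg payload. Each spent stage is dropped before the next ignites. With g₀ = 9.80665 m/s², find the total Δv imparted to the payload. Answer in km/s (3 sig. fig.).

Ignition mass of stage 1 = 160,000+23,100 + 27,000+2,850 + 5,450 = 218,400 kg.
Stage 1: m₀ = 218,400 kg, m_f = 218,400 − 160,000 = 58,400 kg; Δv = 321×9.80665×ln(3.74) = 3147.9×1.3190 ≈ 4152 m/s.
Stage 2: m₀ = 35,300 kg, m_f = 35,300 − 27,000 = 8,300 kg; Δv = 375×9.80665×ln(4.253) = 3677.5×1.4476 ≈ 5324 m/s.
Total Δv = 4152 + 5324 = 9476 m/s.

Δv ≈ 9.48 km/s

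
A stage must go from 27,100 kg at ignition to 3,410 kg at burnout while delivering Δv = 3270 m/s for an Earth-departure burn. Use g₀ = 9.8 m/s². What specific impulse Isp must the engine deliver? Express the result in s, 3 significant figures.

Isp ≈ 161 s

ln(m₀/m_f) = ln(27100/3410) = ln(7.947) = 2.0728.
v_e = Δv / ln(m₀/m_f) = 3270 / 2.0728 = 1577.6 m/s.
Isp = v_e / g₀ = 1577.6 / 9.8 = 161.0 s.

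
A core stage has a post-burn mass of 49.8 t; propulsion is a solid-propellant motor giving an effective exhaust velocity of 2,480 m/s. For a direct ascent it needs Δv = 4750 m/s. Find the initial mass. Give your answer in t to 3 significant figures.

initial mass ≈ 338 t

m₀/m_f = exp(Δv / v_e) = exp(4750 / 2480.0) = exp(1.9153) = 6.7891.
m₀ = m_f × 6.7891 = 49.8 × 6.7891 = 338.097 t.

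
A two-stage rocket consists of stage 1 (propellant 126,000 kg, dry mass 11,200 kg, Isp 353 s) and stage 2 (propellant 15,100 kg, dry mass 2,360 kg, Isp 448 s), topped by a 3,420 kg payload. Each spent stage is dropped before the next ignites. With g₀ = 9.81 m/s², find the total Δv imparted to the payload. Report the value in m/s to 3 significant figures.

Ignition mass of stage 1 = 126,000+11,200 + 15,100+2,360 + 3,420 = 158,080 kg.
Stage 1: m₀ = 158,080 kg, m_f = 158,080 − 126,000 = 32,080 kg; Δv = 353×9.81×ln(4.928) = 3462.9×1.5949 ≈ 5523 m/s.
Stage 2: m₀ = 20,880 kg, m_f = 20,880 − 15,100 = 5,780 kg; Δv = 448×9.81×ln(3.612) = 4394.9×1.2844 ≈ 5645 m/s.
Total Δv = 5523 + 5645 = 11168 m/s.

Δv ≈ 11200 m/s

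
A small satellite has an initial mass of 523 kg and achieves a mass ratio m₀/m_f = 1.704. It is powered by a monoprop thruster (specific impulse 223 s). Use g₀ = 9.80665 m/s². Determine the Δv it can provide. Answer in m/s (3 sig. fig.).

v_e = Isp · g₀ = 223 × 9.80665 = 2186.9 m/s.
Δv = v_e · ln(1.704) = 2186.9 × 0.5330 ≈ 1165.6 m/s.

Δv ≈ 1170 m/s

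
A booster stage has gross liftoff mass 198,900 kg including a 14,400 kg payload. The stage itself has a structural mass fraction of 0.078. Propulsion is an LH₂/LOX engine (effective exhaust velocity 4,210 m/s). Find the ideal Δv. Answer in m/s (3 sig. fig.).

Stage wet mass = m₀ − payload = 198,900 − 14,400 = 184,500 kg.
Stage dry mass = ε × stage wet mass = 0.078 × 184,500 = 14,391 kg.
Burnout mass m_f = stage dry + payload = 14,391 + 14,400 = 28,791 kg.
From the ideal rocket equation, Δv = v_e · ln(198,900/28,791) = 4210.0 × ln(6.908) = 4210.0 × 1.9327 ≈ 8137 m/s.

Δv ≈ 8140 m/s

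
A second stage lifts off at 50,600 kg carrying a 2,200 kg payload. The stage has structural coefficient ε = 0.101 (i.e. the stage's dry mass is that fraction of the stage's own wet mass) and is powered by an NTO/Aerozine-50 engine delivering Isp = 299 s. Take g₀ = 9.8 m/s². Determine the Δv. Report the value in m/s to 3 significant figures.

Δv ≈ 5760 m/s

Stage wet mass = m₀ − payload = 50,600 − 2,200 = 48,400 kg.
Stage dry mass = ε × stage wet mass = 0.101 × 48,400 = 4,888.4 kg.
Burnout mass m_f = stage dry + payload = 4,888.4 + 2,200 = 7,088.4 kg.
v_e = Isp · g₀ = 299 × 9.8 = 2930.2 m/s.
From the ideal rocket equation, Δv = v_e · ln(50,600/7,088.4) = 2930.2 × ln(7.138) = 2930.2 × 1.9655 ≈ 5759 m/s.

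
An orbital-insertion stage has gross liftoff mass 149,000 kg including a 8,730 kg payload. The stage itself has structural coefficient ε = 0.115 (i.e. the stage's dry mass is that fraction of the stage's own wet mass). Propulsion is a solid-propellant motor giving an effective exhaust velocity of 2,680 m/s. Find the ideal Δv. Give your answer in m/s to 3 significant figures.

Stage wet mass = m₀ − payload = 149,000 − 8,730 = 140,270 kg.
Stage dry mass = ε × stage wet mass = 0.115 × 140,270 = 16,131.1 kg.
Burnout mass m_f = stage dry + payload = 16,131.1 + 8,730 = 24,861.1 kg.
From the ideal rocket equation, Δv = v_e · ln(149,000/24,861.1) = 2680.0 × ln(5.993) = 2680.0 × 1.7906 ≈ 4799 m/s.

Δv ≈ 4800 m/s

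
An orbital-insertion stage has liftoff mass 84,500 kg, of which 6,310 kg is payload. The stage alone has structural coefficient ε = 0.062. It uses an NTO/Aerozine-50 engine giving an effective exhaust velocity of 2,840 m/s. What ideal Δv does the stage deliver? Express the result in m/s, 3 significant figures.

Δv ≈ 5750 m/s

Stage wet mass = m₀ − payload = 84,500 − 6,310 = 78,190 kg.
Stage dry mass = ε × stage wet mass = 0.062 × 78,190 = 4,847.78 kg.
Burnout mass m_f = stage dry + payload = 4,847.78 + 6,310 = 11,157.78 kg.
Δv = v_e · ln(84,500/11,157.78) = 2840.0 × ln(7.573) = 2840.0 × 2.0246 ≈ 5750 m/s.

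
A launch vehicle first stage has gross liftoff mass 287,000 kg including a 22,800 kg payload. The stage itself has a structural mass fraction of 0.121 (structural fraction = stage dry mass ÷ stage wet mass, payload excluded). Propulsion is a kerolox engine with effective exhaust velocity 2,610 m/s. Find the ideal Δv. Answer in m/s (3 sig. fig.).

Δv ≈ 4320 m/s

Stage wet mass = m₀ − payload = 287,000 − 22,800 = 264,200 kg.
Stage dry mass = ε × stage wet mass = 0.121 × 264,200 = 31,968.2 kg.
Burnout mass m_f = stage dry + payload = 31,968.2 + 22,800 = 54,768.2 kg.
Rocket equation: Δv = v_e · ln(287,000/54,768.2) = 2610.0 × ln(5.24) = 2610.0 × 1.6564 ≈ 4323 m/s.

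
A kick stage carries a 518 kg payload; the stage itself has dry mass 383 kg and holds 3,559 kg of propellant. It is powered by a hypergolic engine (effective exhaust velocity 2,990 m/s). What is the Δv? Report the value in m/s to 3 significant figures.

Δv ≈ 4780 m/s

m₀ = payload + dry + propellant = 518 + 383 + 3,559 = 4,460 kg.
m_f = payload + dry = 518 + 383 = 901 kg.
Using Δv = v_e ln(m₀/m_f): Δv = v_e · ln(m₀/m_f) = 2990.0 × ln(4.95) = 2990.0 × 1.5994 ≈ 4782.2 m/s.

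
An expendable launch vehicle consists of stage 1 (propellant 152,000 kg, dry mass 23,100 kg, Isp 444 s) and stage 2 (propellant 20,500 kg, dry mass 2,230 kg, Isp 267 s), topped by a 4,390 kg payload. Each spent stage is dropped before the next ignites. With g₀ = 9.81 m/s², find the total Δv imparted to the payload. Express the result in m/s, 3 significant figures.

Ignition mass of stage 1 = 152,000+23,100 + 20,500+2,230 + 4,390 = 202,220 kg.
Stage 1: m₀ = 202,220 kg, m_f = 202,220 − 152,000 = 50,220 kg; Δv = 444×9.81×ln(4.027) = 4355.6×1.3929 ≈ 6067 m/s.
Stage 2: m₀ = 27,120 kg, m_f = 27,120 − 20,500 = 6,620 kg; Δv = 267×9.81×ln(4.097) = 2619.3×1.4102 ≈ 3694 m/s.
Total Δv = 6067 + 3694 = 9761 m/s.

Δv ≈ 9760 m/s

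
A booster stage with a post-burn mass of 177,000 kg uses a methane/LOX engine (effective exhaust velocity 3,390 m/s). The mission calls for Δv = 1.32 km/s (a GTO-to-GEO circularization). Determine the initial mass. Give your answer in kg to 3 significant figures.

initial mass ≈ 261000 kg

m₀/m_f = exp(Δv / v_e) = exp(1320 / 3390.0) = exp(0.3894) = 1.4761.
m₀ = m_f × 1.4761 = 177,000 × 1.4761 = 261,270 kg.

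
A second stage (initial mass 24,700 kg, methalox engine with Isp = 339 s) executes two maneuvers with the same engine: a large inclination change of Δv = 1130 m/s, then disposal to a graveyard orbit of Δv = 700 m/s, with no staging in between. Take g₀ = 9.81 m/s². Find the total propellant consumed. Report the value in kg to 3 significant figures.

total propellant consumed ≈ 10500 kg

v_e = Isp · g₀ = 339 × 9.81 = 3325.6 m/s.
After the first burn: m = 24700 × exp(−1130/3325.6) = 24700 × 0.71192 = 17,584.4 kg.
After the second burn: m = 17,584.4 × exp(−700/3325.6) = 17,584.4 × 0.81019 = 14,246.7 kg.
Total propellant = m₀ − m_final = 24700 − 14,246.7 = 10,453.3 kg.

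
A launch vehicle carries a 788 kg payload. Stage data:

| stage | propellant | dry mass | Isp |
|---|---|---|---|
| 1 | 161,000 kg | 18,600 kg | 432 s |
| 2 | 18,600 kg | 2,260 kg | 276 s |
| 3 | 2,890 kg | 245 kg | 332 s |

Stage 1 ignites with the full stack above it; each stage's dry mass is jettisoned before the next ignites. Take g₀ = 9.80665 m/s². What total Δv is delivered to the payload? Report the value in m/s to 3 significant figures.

Δv ≈ 14700 m/s

Ignition mass of stage 1 = 161,000+18,600 + 18,600+2,260 + 2,890+245 + 788 = 204,383 kg.
Stage 1: m₀ = 204,383 kg, m_f = 204,383 − 161,000 = 43,383 kg; Δv = 432×9.80665×ln(4.711) = 4236.5×1.5499 ≈ 6566 m/s.
Stage 2: m₀ = 24,783 kg, m_f = 24,783 − 18,600 = 6,183 kg; Δv = 276×9.80665×ln(4.008) = 2706.6×1.3884 ≈ 3758 m/s.
Stage 3: m₀ = 3,923 kg, m_f = 3,923 − 2,890 = 1,033 kg; Δv = 332×9.80665×ln(3.798) = 3255.8×1.3344 ≈ 4345 m/s.
Total Δv = 6566 + 3758 + 4345 = 14669 m/s.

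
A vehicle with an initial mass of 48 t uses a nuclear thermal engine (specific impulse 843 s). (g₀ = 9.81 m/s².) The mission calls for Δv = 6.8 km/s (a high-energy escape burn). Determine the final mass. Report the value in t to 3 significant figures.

final mass ≈ 21.1 t

v_e = Isp · g₀ = 843 × 9.81 = 8269.8 m/s.
From the ideal rocket equation, m₀/m_f = exp(Δv / v_e) = exp(6800 / 8269.8) = exp(0.8223) = 2.2757.
m_f = m₀ / 2.2757 = 48 / 2.2757 = 21.0924 t.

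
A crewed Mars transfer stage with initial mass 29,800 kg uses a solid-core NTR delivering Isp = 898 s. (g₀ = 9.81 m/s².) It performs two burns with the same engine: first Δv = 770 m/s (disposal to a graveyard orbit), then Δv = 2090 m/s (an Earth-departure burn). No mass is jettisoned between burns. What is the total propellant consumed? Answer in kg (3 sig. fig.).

total propellant consumed ≈ 8260 kg

v_e = Isp · g₀ = 898 × 9.81 = 8809.4 m/s.
After the first burn: m = 29800 × exp(−770/8809.4) = 29800 × 0.91630 = 27,305.7 kg.
After the second burn: m = 27,305.7 × exp(−2090/8809.4) = 27,305.7 × 0.78880 = 21,538.7 kg.
Total propellant = m₀ − m_final = 29800 − 21,538.7 = 8,261.3 kg.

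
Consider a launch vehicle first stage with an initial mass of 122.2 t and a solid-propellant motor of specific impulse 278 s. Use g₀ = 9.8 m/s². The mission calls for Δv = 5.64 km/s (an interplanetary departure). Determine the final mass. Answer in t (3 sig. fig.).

v_e = Isp · g₀ = 278 × 9.8 = 2724.4 m/s.
Rocket equation: m₀/m_f = exp(Δv / v_e) = exp(5640 / 2724.4) = exp(2.0702) = 7.9263.
m_f = m₀ / 7.9263 = 122.2 / 7.9263 = 15.417 t.

final mass ≈ 15.4 t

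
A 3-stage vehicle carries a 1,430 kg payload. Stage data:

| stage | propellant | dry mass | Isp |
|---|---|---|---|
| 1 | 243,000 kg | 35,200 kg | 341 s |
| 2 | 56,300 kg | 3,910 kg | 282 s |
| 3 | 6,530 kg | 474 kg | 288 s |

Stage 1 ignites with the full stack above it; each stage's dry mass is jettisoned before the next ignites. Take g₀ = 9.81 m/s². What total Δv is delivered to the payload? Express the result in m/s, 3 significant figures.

Δv ≈ 13000 m/s

Ignition mass of stage 1 = 243,000+35,200 + 56,300+3,910 + 6,530+474 + 1,430 = 346,844 kg.
Stage 1: m₀ = 346,844 kg, m_f = 346,844 − 243,000 = 103,844 kg; Δv = 341×9.81×ln(3.34) = 3345.2×1.2060 ≈ 4034 m/s.
Stage 2: m₀ = 68,644 kg, m_f = 68,644 − 56,300 = 12,344 kg; Δv = 282×9.81×ln(5.561) = 2766.4×1.7158 ≈ 4747 m/s.
Stage 3: m₀ = 8,434 kg, m_f = 8,434 − 6,530 = 1,904 kg; Δv = 288×9.81×ln(4.43) = 2825.3×1.4883 ≈ 4205 m/s.
Total Δv = 4034 + 4747 + 4205 = 12986 m/s.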